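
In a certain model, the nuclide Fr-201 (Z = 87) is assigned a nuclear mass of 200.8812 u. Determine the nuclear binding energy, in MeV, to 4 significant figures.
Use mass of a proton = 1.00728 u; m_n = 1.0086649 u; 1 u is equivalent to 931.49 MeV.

1621 MeV

With 87 protons and 114 neutrons (A = 201):
Mass of separated nucleons = 87(1.00728) + 114(1.0086649) = 87.63336 + 114.9877986 = 202.6211586 u
Δm = 202.6211586 − 200.8812 = 1.7399586 u
Converting to energy: 1.7399586 u × 931.49 MeV/u = 1620.75 MeV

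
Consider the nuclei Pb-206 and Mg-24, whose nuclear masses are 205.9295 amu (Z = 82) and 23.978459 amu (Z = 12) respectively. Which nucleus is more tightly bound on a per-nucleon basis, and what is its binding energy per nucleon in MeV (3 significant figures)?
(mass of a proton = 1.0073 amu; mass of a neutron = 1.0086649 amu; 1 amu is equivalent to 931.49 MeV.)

Pb-206: Σm = 82(1.0073) + 124(1.0086649) = 207.6730476 amu; Δm = 1.7435476 amu; E_B = 1624.1 MeV; E_B/A = 7.884 MeV
Mg-24: Σm = 12(1.0073) + 12(1.0086649) = 24.1915788 amu; Δm = 0.2131198 amu; E_B = 198.52 MeV; E_B/A = 8.272 MeV
Mg-24 has the higher binding energy per nucleon, so it is the more tightly bound nucleus.

Mg-24; 8.27 MeV/nucleon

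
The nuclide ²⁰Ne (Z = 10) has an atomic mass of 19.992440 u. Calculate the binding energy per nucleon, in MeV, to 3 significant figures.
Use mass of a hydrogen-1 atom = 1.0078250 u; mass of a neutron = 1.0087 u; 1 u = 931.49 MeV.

8.05 MeV/nucleon

Σm = 10·m(¹H) + 10·m_n = 10.0782500 + 10.0870 = 20.1652500 u
The mass defect is 20.1652500 − 19.992440 = 0.1728100 u.
E_B = 0.1728100 × 931.49 = 160.971 MeV
BE/A = 160.971 MeV / 20 = 8.049 MeV/nucleon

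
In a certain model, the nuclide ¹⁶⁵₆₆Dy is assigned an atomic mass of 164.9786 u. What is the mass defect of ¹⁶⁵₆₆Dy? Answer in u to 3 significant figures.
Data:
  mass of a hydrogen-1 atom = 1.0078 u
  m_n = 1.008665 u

1.39 u

The nucleus contains 66 protons and 165 − 66 = 99 neutrons.
Σm = 66·m(¹H) + 99·m_n = 66.5148 + 99.857835 = 166.372635 u
The mass defect is 166.372635 − 164.9786 = 1.394035 u.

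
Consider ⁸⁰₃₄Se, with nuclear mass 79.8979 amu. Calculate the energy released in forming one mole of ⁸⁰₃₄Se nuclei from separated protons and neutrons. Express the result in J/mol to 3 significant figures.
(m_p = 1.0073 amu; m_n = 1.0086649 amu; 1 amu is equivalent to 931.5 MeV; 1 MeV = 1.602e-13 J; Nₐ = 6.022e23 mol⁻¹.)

6.73e+13 J/mol

The nucleus contains 34 protons and 80 − 34 = 46 neutrons.
Total constituent mass: 34 × 1.0073 + 46 × 1.0086649 = 80.6467854 amu
Δm = 80.6467854 − 79.8979 = 0.7488854 amu
Converting to energy: 0.7488854 amu × 931.5 MeV/amu = 697.587 MeV
Per nucleus in joules: 697.587 MeV × 1.602e-13 J/MeV = 1.1175e-10 J
Per mole: 1.1175e-10 J × 6.022e23 mol⁻¹ = 6.7296e+13 J/mol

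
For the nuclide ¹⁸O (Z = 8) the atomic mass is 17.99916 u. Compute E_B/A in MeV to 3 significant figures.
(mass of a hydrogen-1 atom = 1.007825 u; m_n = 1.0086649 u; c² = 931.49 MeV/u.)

With 8 protons and 10 neutrons (A = 18):
Σm = 8·m(¹H) + 10·m_n = 8.062600 + 10.0866490 = 18.1492490 u
The mass defect is 18.1492490 − 17.99916 = 0.1500890 u.
Converting to energy: 0.1500890 u × 931.49 MeV/u = 139.806 MeV
BE/A = 139.806 MeV / 18 = 7.767 MeV/nucleon

7.77 MeV/nucleon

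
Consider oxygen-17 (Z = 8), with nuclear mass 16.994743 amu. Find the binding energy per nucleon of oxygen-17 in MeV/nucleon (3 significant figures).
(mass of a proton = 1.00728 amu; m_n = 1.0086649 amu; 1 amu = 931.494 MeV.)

The nucleus contains 8 protons and 17 − 8 = 9 neutrons.
Σm = 8·m_p + 9·m_n = 8.05824 + 9.0779841 = 17.1362241 amu
The mass defect is 17.1362241 − 16.994743 = 0.1414811 amu.
Binding energy = Δm·c² = 0.1414811 × 931.494 MeV/amu = 131.789 MeV
BE/A = 131.789 MeV / 17 = 7.752 MeV/nucleon

7.75 MeV/nucleon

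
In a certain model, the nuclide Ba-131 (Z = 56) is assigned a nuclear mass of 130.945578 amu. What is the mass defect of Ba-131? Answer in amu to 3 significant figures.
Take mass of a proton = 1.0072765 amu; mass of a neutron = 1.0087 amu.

With 56 protons and 75 neutrons (A = 131):
Σm = 56·m_p + 75·m_n = 56.4074840 + 75.6525 = 132.0599840 amu
The mass defect is 132.0599840 − 130.945578 = 1.1144060 amu.

1.11 amu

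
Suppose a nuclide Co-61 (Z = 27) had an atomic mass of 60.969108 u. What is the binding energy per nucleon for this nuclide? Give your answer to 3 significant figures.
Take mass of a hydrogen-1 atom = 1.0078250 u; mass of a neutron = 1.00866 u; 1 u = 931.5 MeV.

8.19 MeV/nucleon

The nucleus contains 27 protons and 61 − 27 = 34 neutrons.
Total constituent mass: 27 × 1.0078250 + 34 × 1.00866 = 61.5057150 u
Mass defect Δm = 61.5057150 − 60.969108 = 0.5366070 u
E_B = 0.5366070 × 931.5 = 499.849 MeV
Per nucleon: 499.849 / 61 = 8.194 MeV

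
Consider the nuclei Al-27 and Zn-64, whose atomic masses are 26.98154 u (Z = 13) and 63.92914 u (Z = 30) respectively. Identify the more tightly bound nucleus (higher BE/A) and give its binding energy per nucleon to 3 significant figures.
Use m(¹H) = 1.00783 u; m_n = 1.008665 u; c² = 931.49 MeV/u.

Al-27: Σm = 13(1.00783) + 14(1.008665) = 27.223100 u; Δm = 0.241560 u; E_B = 225.01 MeV; E_B/A = 8.334 MeV
Zn-64: Σm = 30(1.00783) + 34(1.008665) = 64.529510 u; Δm = 0.600370 u; E_B = 559.24 MeV; E_B/A = 8.738 MeV
Zn-64 has the higher binding energy per nucleon, so it is the more tightly bound nucleus.

Zn-64; 8.74 MeV/nucleon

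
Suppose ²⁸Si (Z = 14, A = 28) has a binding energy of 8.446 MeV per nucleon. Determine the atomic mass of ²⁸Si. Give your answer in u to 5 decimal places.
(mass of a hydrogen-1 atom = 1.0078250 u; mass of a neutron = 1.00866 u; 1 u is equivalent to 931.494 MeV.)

27.97691 u

Total binding energy = 28 × 8.446 = 236.488 MeV
Mass defect = 236.488 MeV / (931.494 MeV/u) = 0.2538803 u
Constituent mass = 14(1.0078250) + 14(1.00866) = 28.2307900 u
Atomic mass = 28.2307900 − 0.2538803 = 27.9769097 u ≈ 27.97691 u (to 5 decimal places)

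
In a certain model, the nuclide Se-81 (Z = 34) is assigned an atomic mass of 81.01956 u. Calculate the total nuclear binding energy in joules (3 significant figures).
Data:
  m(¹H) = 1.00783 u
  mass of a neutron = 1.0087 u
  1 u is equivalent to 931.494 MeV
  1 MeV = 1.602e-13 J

9.78e-11 J

Σm = 34·m(¹H) + 47·m_n = 34.26622 + 47.4089 = 81.67512 u
Δm = 81.67512 − 81.01956 = 0.65556 u
Converting to energy: 0.65556 u × 931.494 MeV/u = 610.650 MeV
In joules: 610.650 MeV × 1.602e-13 J/MeV = 9.7826e-11 J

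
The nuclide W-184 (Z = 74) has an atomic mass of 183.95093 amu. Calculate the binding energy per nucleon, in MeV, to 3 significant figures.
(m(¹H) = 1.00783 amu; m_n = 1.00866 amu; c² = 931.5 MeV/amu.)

Z = 74, so N = A − Z = 184 − 74 = 110.
Mass of separated nucleons = 74(1.00783) + 110(1.00866) = 74.57942 + 110.95260 = 185.53202 amu
The mass defect is 185.53202 − 183.95093 = 1.58109 amu.
Binding energy = Δm·c² = 1.58109 × 931.5 MeV/amu = 1472.79 MeV
BE/A = 1472.79 MeV / 184 = 8.004 MeV/nucleon

8.00 MeV/nucleon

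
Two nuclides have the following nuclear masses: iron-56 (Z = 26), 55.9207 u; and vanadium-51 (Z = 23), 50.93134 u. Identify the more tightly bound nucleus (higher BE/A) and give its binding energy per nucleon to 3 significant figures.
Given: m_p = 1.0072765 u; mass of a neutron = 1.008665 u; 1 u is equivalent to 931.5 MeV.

iron-56; 8.79 MeV/nucleon

iron-56: Σm = 26(1.0072765) + 30(1.008665) = 56.4491390 u; Δm = 0.5284390 u; E_B = 492.24 MeV; E_B/A = 8.790 MeV
vanadium-51: Σm = 23(1.0072765) + 28(1.008665) = 51.4099795 u; Δm = 0.4786395 u; E_B = 445.85 MeV; E_B/A = 8.742 MeV
iron-56 has the higher binding energy per nucleon, so it is the more tightly bound nucleus.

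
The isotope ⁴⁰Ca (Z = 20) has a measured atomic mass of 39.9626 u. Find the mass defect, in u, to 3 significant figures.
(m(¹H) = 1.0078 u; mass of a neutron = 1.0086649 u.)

0.367 u

Σm = 20·m(¹H) + 20·m_n = 20.1560 + 20.1732980 = 40.3292980 u
Δm = 40.3292980 − 39.9626 = 0.3666980 u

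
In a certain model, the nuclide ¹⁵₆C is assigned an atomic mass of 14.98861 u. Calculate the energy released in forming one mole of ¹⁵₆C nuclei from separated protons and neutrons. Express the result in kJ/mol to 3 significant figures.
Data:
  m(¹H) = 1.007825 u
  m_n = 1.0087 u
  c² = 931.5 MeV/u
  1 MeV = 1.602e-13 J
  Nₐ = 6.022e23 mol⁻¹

1.23e+10 kJ/mol

Z = 6, so N = A − Z = 15 − 6 = 9.
Mass of separated nucleons = 6(1.007825) + 9(1.0087) = 6.046950 + 9.0783 = 15.125250 u
Δm = 15.125250 − 14.98861 = 0.136640 u
E_B = 0.136640 × 931.5 = 127.280 MeV
Per nucleus in joules: 127.280 MeV × 1.602e-13 J/MeV = 2.0390e-11 J
Per mole: 2.0390e-11 J × 6.022e23 mol⁻¹ = 1.2279e+13 J/mol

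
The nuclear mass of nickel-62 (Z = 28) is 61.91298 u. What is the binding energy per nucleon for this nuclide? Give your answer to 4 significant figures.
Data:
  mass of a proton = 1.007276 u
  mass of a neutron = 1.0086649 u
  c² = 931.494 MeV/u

Z = 28, so N = A − Z = 62 − 28 = 34.
Total constituent mass: 28 × 1.007276 + 34 × 1.0086649 = 62.4983346 u
Mass defect Δm = 62.4983346 − 61.91298 = 0.5853546 u
E_B = 0.5853546 × 931.494 = 545.254 MeV
Per nucleon: 545.254 / 62 = 8.794 MeV

8.794 MeV/nucleon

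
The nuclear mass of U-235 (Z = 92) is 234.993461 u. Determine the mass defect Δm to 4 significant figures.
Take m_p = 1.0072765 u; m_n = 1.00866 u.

1.914 u

The nucleus contains 92 protons and 235 − 92 = 143 neutrons.
Mass of separated nucleons = 92(1.0072765) + 143(1.00866) = 92.6694380 + 144.23838 = 236.9078180 u
Mass defect Δm = 236.9078180 − 234.993461 = 1.9143570 u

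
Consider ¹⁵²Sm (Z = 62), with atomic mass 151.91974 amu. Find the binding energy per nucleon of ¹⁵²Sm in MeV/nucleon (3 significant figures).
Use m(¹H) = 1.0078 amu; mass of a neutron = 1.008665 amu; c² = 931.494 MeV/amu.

Z = 62, so N = A − Z = 152 − 62 = 90.
Mass of separated nucleons = 62(1.0078) + 90(1.008665) = 62.4836 + 90.779850 = 153.263450 amu
Δm = 153.263450 − 151.91974 = 1.343710 amu
Binding energy = Δm·c² = 1.343710 × 931.494 MeV/amu = 1251.66 MeV
Per nucleon: 1251.66 / 152 = 8.2346 MeV

8.23 MeV/nucleon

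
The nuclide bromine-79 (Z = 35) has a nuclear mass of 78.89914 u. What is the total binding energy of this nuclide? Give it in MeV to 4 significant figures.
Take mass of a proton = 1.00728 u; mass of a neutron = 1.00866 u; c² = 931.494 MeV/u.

Σm = 35·m_p + 44·m_n = 35.25480 + 44.38104 = 79.63584 u
Mass defect Δm = 79.63584 − 78.89914 = 0.73670 u
Converting to energy: 0.73670 u × 931.494 MeV/u = 686.232 MeV

686.2 MeV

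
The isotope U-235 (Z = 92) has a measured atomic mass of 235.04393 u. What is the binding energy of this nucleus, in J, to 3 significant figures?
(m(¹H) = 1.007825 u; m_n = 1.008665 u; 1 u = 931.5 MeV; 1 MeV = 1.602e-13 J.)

Z = 92, so N = A − Z = 235 − 92 = 143.
Σm = 92·m(¹H) + 143·m_n = 92.719900 + 144.239095 = 236.958995 u
The mass defect is 236.958995 − 235.04393 = 1.915065 u.
Binding energy = Δm·c² = 1.915065 × 931.5 MeV/u = 1783.88 MeV
In joules: 1783.88 MeV × 1.602e-13 J/MeV = 2.8578e-10 J

2.86e-10 J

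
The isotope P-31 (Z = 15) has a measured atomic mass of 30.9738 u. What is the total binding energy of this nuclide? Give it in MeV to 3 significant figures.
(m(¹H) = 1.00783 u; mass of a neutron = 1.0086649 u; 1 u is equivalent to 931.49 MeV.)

Z = 15, so N = A − Z = 31 − 15 = 16.
Mass of separated nucleons = 15(1.00783) + 16(1.0086649) = 15.11745 + 16.1386384 = 31.2560884 u
Mass defect Δm = 31.2560884 − 30.9738 = 0.2822884 u
Converting to energy: 0.2822884 u × 931.49 MeV/u = 262.949 MeV

263 MeV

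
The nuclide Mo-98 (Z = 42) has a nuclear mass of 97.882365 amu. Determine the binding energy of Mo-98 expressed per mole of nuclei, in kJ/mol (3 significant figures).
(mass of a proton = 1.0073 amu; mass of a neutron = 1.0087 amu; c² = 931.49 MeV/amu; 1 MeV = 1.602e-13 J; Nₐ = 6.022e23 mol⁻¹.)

Total constituent mass: 42 × 1.0073 + 56 × 1.0087 = 98.7938 amu
Δm = 98.7938 − 97.882365 = 0.911435 amu
E_B = 0.911435 × 931.49 = 848.993 MeV
Per nucleus in joules: 848.993 MeV × 1.602e-13 J/MeV = 1.3601e-10 J
Per mole: 1.3601e-10 J × 6.022e23 mol⁻¹ = 8.1905e+13 J/mol

8.19e+10 kJ/mol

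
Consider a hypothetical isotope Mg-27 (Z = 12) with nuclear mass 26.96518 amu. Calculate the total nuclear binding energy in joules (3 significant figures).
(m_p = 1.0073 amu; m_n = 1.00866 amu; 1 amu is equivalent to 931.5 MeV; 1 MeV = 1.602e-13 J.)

Z = 12, so N = A − Z = 27 − 12 = 15.
Mass of separated nucleons = 12(1.0073) + 15(1.00866) = 12.0876 + 15.12990 = 27.21750 amu
Δm = 27.21750 − 26.96518 = 0.25232 amu
Converting to energy: 0.25232 amu × 931.5 MeV/amu = 235.036 MeV
In joules: 235.036 MeV × 1.602e-13 J/MeV = 3.7653e-11 J

3.77e-11 J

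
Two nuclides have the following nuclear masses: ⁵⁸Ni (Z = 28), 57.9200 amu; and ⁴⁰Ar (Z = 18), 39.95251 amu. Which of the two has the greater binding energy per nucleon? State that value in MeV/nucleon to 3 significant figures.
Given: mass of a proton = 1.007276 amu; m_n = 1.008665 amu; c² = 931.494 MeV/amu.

⁵⁸Ni; 8.73 MeV/nucleon

⁵⁸Ni: Σm = 28(1.007276) + 30(1.008665) = 58.463678 amu; Δm = 0.543678 amu; E_B = 506.43 MeV; E_B/A = 8.732 MeV
⁴⁰Ar: Σm = 18(1.007276) + 22(1.008665) = 40.321598 amu; Δm = 0.369088 amu; E_B = 343.80 MeV; E_B/A = 8.595 MeV
⁵⁸Ni has the higher binding energy per nucleon, so it is the more tightly bound nucleus.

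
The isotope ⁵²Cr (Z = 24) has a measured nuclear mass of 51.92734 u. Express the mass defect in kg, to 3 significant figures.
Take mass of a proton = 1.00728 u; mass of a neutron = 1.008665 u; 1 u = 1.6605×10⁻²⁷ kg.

Z = 24, so N = A − Z = 52 − 24 = 28.
Total constituent mass: 24 × 1.00728 + 28 × 1.008665 = 52.417340 u
Mass defect Δm = 52.417340 − 51.92734 = 0.490000 u
In SI units: 0.490000 u × 1.6605×10⁻²⁷ kg/u = 8.1365e-28 kg

8.14e-28 kg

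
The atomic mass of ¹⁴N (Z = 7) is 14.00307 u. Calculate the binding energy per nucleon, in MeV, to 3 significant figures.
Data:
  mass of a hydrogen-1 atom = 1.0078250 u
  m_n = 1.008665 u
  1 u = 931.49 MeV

7.48 MeV/nucleon

The nucleus contains 7 protons and 14 − 7 = 7 neutrons.
Σm = 7·m(¹H) + 7·m_n = 7.0547750 + 7.060655 = 14.1154300 u
Δm = 14.1154300 − 14.00307 = 0.1123600 u
Converting to energy: 0.1123600 u × 931.49 MeV/u = 104.662 MeV
Per nucleon: 104.662 / 14 = 7.476 MeV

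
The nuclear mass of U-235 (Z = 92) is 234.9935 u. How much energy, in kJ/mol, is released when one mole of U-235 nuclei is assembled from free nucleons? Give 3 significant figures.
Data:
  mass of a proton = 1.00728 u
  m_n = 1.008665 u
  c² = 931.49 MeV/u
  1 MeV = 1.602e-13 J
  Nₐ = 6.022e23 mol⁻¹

Σm = 92·m_p + 143·m_n = 92.66976 + 144.239095 = 236.908855 u
Mass defect Δm = 236.908855 − 234.9935 = 1.915355 u
Converting to energy: 1.915355 u × 931.49 MeV/u = 1784.13 MeV
Per nucleus in joules: 1784.13 MeV × 1.602e-13 J/MeV = 2.8582e-10 J
Per mole: 2.8582e-10 J × 6.022e23 mol⁻¹ = 1.7212e+14 J/mol

1.72e+11 kJ/mol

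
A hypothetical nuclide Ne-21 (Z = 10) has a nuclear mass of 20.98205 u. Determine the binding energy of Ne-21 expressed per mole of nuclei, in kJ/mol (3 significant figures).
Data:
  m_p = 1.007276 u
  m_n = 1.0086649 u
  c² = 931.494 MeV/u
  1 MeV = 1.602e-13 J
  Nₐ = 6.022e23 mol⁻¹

Mass of separated nucleons = 10(1.007276) + 11(1.0086649) = 10.072760 + 11.0953139 = 21.1680739 u
The mass defect is 21.1680739 − 20.98205 = 0.1860239 u.
E_B = 0.1860239 × 931.494 = 173.280 MeV
Per nucleus in joules: 173.280 MeV × 1.602e-13 J/MeV = 2.7759e-11 J
Per mole: 2.7759e-11 J × 6.022e23 mol⁻¹ = 1.6716e+13 J/mol

1.67e+10 kJ/mol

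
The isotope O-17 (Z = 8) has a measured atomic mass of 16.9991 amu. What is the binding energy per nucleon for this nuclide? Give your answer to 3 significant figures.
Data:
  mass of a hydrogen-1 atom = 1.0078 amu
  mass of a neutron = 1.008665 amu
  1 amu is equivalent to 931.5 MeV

With 8 protons and 9 neutrons (A = 17):
Mass of separated nucleons = 8(1.0078) + 9(1.008665) = 8.0624 + 9.077985 = 17.140385 amu
The mass defect is 17.140385 − 16.9991 = 0.141285 amu.
E_B = 0.141285 × 931.5 = 131.607 MeV
Dividing by A = 17 gives 7.742 MeV per nucleon.

7.74 MeV/nucleon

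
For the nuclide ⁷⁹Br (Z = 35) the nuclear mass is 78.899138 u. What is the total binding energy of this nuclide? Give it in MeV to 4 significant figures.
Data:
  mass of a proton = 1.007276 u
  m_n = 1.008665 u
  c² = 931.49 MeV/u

686.3 MeV

Total constituent mass: 35 × 1.007276 + 44 × 1.008665 = 79.635920 u
Mass defect Δm = 79.635920 − 78.899138 = 0.736782 u
E_B = 0.736782 × 931.49 = 686.305 MeV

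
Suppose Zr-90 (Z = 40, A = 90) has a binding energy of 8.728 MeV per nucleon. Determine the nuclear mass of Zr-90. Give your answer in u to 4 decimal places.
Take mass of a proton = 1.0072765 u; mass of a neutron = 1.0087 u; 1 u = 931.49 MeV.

Total binding energy = 90 × 8.728 = 785.520 MeV
Mass defect = 785.520 MeV / (931.49 MeV/u) = 0.843294 u
Constituent mass = 40(1.0072765) + 50(1.0087) = 90.7260600 u
Nuclear mass = 90.7260600 − 0.843294 = 89.8827660 u ≈ 89.8828 u (to 4 decimal places)

89.8828 u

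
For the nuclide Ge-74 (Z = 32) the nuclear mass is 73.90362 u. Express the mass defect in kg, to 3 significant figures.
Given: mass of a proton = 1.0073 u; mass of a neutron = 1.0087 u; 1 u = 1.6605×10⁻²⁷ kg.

Total constituent mass: 32 × 1.0073 + 42 × 1.0087 = 74.5990 u
Δm = 74.5990 − 73.90362 = 0.69538 u
In SI units: 0.69538 u × 1.6605×10⁻²⁷ kg/u = 1.1547e-27 kg

1.15e-27 kg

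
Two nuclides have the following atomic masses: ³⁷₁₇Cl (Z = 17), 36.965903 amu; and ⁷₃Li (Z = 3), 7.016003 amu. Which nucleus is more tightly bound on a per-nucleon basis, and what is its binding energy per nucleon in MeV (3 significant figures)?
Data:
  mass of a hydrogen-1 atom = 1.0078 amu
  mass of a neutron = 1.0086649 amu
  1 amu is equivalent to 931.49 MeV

³⁷₁₇Cl; 8.56 MeV/nucleon

³⁷₁₇Cl: Σm = 17(1.0078) + 20(1.0086649) = 37.3058980 amu; Δm = 0.3399950 amu; E_B = 316.702 MeV; E_B/A = 8.560 MeV
⁷₃Li: Σm = 3(1.0078) + 4(1.0086649) = 7.0580596 amu; Δm = 0.0420566 amu; E_B = 39.175 MeV; E_B/A = 5.596 MeV
³⁷₁₇Cl has the higher binding energy per nucleon, so it is the more tightly bound nucleus.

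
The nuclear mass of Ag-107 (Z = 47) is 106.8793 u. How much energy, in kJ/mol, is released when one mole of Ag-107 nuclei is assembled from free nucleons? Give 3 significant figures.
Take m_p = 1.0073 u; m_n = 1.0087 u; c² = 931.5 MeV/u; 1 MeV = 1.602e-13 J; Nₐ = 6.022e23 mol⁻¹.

Total constituent mass: 47 × 1.0073 + 60 × 1.0087 = 107.8651 u
Mass defect Δm = 107.8651 − 106.8793 = 0.9858 u
E_B = 0.9858 × 931.5 = 918.273 MeV
Per nucleus in joules: 918.273 MeV × 1.602e-13 J/MeV = 1.4711e-10 J
Per mole: 1.4711e-10 J × 6.022e23 mol⁻¹ = 8.8590e+13 J/mol

8.86e+10 kJ/mol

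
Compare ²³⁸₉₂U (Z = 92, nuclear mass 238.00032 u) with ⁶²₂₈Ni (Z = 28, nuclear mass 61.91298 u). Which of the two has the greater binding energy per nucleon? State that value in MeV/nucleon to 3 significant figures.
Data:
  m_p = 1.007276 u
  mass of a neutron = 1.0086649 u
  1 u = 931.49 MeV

⁶²₂₈Ni; 8.79 MeV/nucleon

²³⁸₉₂U: Σm = 92(1.007276) + 146(1.0086649) = 239.9344674 u; Δm = 1.9341474 u; E_B = 1801.6 MeV; E_B/A = 7.570 MeV
⁶²₂₈Ni: Σm = 28(1.007276) + 34(1.0086649) = 62.4983346 u; Δm = 0.5853546 u; E_B = 545.25 MeV; E_B/A = 8.794 MeV
⁶²₂₈Ni has the higher binding energy per nucleon, so it is the more tightly bound nucleus.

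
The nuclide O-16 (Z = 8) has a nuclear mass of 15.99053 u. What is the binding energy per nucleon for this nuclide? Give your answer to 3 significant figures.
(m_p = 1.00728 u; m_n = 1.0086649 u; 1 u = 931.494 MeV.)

7.98 MeV/nucleon

Total constituent mass: 8 × 1.00728 + 8 × 1.0086649 = 16.1275592 u
The mass defect is 16.1275592 − 15.99053 = 0.1370292 u.
Converting to energy: 0.1370292 u × 931.494 MeV/u = 127.642 MeV
BE/A = 127.642 MeV / 16 = 7.978 MeV/nucleon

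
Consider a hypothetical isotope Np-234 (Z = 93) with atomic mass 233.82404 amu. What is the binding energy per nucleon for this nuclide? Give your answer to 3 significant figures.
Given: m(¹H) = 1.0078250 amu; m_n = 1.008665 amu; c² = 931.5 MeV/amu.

8.46 MeV/nucleon

Z = 93, so N = A − Z = 234 − 93 = 141.
Mass of separated nucleons = 93(1.0078250) + 141(1.008665) = 93.7277250 + 142.221765 = 235.9494900 amu
The mass defect is 235.9494900 − 233.82404 = 2.1254500 amu.
E_B = 2.1254500 × 931.5 = 1979.86 MeV
Dividing by A = 234 gives 8.461 MeV per nucleon.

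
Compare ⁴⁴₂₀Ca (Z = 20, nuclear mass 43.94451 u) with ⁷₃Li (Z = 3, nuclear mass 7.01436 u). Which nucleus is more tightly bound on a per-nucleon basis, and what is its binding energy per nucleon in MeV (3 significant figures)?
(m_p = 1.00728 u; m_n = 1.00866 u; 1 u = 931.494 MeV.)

⁴⁴₂₀Ca; 8.66 MeV/nucleon

⁴⁴₂₀Ca: Σm = 20(1.00728) + 24(1.00866) = 44.35344 u; Δm = 0.40893 u; E_B = 380.92 MeV; E_B/A = 8.657 MeV
⁷₃Li: Σm = 3(1.00728) + 4(1.00866) = 7.05648 u; Δm = 0.04212 u; E_B = 39.2345 MeV; E_B/A = 5.6049 MeV
⁴⁴₂₀Ca has the higher binding energy per nucleon, so it is the more tightly bound nucleus.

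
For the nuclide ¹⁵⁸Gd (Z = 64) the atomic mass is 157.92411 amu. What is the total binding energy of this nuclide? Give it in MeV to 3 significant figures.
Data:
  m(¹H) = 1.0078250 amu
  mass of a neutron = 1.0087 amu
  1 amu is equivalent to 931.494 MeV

Z = 64, so N = A − Z = 158 − 64 = 94.
Σm = 64·m(¹H) + 94·m_n = 64.5008000 + 94.8178 = 159.3186000 amu
Δm = 159.3186000 − 157.92411 = 1.3944900 amu
E_B = 1.3944900 × 931.494 = 1298.96 MeV

1300 MeV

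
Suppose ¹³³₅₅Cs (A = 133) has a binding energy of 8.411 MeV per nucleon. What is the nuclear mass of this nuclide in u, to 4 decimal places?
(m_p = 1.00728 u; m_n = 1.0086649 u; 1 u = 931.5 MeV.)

132.8753 u

Total binding energy = 133 × 8.411 = 1118.663 MeV
Mass defect = 1118.663 MeV / (931.5 MeV/u) = 1.200926 u
Constituent mass = 55(1.00728) + 78(1.0086649) = 134.0762622 u
Nuclear mass = 134.0762622 − 1.200926 = 132.8753362 u ≈ 132.8753 u (to 4 decimal places)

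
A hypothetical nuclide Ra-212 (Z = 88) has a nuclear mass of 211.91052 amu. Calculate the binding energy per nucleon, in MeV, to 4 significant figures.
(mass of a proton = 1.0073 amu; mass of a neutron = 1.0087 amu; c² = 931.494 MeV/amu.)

With 88 protons and 124 neutrons (A = 212):
Σm = 88·m_p + 124·m_n = 88.6424 + 125.0788 = 213.7212 amu
Δm = 213.7212 − 211.91052 = 1.81068 amu
Binding energy = Δm·c² = 1.81068 × 931.494 MeV/amu = 1686.64 MeV
Per nucleon: 1686.64 / 212 = 7.956 MeV

7.956 MeV/nucleon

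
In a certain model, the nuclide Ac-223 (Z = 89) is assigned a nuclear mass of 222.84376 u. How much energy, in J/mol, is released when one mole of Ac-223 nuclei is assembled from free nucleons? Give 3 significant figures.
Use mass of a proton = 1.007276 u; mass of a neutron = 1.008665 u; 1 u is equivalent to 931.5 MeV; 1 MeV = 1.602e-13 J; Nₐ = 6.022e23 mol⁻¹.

1.77e+14 J/mol

Z = 89, so N = A − Z = 223 − 89 = 134.
Total constituent mass: 89 × 1.007276 + 134 × 1.008665 = 224.808674 u
Mass defect Δm = 224.808674 − 222.84376 = 1.964914 u
E_B = 1.964914 × 931.5 = 1830.32 MeV
Per nucleus in joules: 1830.32 MeV × 1.602e-13 J/MeV = 2.9322e-10 J
Per mole: 2.9322e-10 J × 6.022e23 mol⁻¹ = 1.7658e+14 J/mol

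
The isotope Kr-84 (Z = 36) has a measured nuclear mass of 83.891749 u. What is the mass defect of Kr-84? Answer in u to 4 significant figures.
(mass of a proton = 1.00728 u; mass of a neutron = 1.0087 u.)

0.7879 u

With 36 protons and 48 neutrons (A = 84):
Total constituent mass: 36 × 1.00728 + 48 × 1.0087 = 84.67968 u
The mass defect is 84.67968 − 83.891749 = 0.787931 u.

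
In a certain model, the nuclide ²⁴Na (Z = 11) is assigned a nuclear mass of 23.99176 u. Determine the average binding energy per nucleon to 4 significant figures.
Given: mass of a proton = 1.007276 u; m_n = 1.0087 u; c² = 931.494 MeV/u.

7.816 MeV/nucleon

With 11 protons and 13 neutrons (A = 24):
Σm = 11·m_p + 13·m_n = 11.080036 + 13.1131 = 24.193136 u
The mass defect is 24.193136 − 23.99176 = 0.201376 u.
Binding energy = Δm·c² = 0.201376 × 931.494 MeV/u = 187.581 MeV
Dividing by A = 24 gives 7.816 MeV per nucleon.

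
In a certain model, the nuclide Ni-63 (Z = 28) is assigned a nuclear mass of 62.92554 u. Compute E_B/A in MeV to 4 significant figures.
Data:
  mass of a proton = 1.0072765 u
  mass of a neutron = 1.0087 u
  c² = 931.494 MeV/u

8.616 MeV/nucleon

Mass of separated nucleons = 28(1.0072765) + 35(1.0087) = 28.2037420 + 35.3045 = 63.5082420 u
Δm = 63.5082420 − 62.92554 = 0.5827020 u
Binding energy = Δm·c² = 0.5827020 × 931.494 MeV/u = 542.783 MeV
BE/A = 542.783 MeV / 63 = 8.616 MeV/nucleon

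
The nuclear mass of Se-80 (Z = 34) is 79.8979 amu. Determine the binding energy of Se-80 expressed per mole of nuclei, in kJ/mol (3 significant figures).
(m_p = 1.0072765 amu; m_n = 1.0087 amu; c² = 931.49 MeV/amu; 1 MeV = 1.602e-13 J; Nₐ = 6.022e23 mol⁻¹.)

6.74e+10 kJ/mol

With 34 protons and 46 neutrons (A = 80):
Total constituent mass: 34 × 1.0072765 + 46 × 1.0087 = 80.6476010 amu
Δm = 80.6476010 − 79.8979 = 0.7497010 amu
Converting to energy: 0.7497010 amu × 931.49 MeV/amu = 698.339 MeV
Per nucleus in joules: 698.339 MeV × 1.602e-13 J/MeV = 1.1187e-10 J
Per mole: 1.1187e-10 J × 6.022e23 mol⁻¹ = 6.7368e+13 J/mol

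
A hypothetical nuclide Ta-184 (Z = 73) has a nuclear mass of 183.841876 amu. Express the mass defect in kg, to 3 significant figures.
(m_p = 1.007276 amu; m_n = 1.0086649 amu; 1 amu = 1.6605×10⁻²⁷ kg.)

Total constituent mass: 73 × 1.007276 + 111 × 1.0086649 = 185.4929519 amu
Δm = 185.4929519 − 183.841876 = 1.6510759 amu
In SI units: 1.6510759 amu × 1.6605×10⁻²⁷ kg/amu = 2.7416e-27 kg

2.74e-27 kg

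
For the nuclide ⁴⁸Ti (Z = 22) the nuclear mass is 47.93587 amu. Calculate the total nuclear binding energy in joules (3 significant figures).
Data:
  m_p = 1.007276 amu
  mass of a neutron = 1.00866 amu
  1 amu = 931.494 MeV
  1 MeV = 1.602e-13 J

Σm = 22·m_p + 26·m_n = 22.160072 + 26.22516 = 48.385232 amu
Mass defect Δm = 48.385232 − 47.93587 = 0.449362 amu
E_B = 0.449362 × 931.494 = 418.578 MeV
In joules: 418.578 MeV × 1.602e-13 J/MeV = 6.7056e-11 J

6.71e-11 J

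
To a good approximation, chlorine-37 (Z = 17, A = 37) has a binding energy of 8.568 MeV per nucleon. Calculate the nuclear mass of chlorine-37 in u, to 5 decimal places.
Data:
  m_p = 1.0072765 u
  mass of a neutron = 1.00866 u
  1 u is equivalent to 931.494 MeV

36.95657 u

Total binding energy = 37 × 8.568 = 317.016 MeV
Mass defect = 317.016 MeV / (931.494 MeV/u) = 0.3403307 u
Constituent mass = 17(1.0072765) + 20(1.00866) = 37.2969005 u
Nuclear mass = 37.2969005 − 0.3403307 = 36.9565698 u ≈ 36.95657 u (to 5 decimal places)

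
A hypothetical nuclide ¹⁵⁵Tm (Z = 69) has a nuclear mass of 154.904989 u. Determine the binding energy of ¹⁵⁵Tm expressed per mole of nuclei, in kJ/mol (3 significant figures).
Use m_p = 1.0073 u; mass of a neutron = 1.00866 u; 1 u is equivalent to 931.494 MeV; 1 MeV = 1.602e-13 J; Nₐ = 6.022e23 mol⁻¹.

The nucleus contains 69 protons and 155 − 69 = 86 neutrons.
Σm = 69·m_p + 86·m_n = 69.5037 + 86.74476 = 156.24846 u
Δm = 156.24846 − 154.904989 = 1.343471 u
Converting to energy: 1.343471 u × 931.494 MeV/u = 1251.44 MeV
Per nucleus in joules: 1251.44 MeV × 1.602e-13 J/MeV = 2.0048e-10 J
Per mole: 2.0048e-10 J × 6.022e23 mol⁻¹ = 1.2073e+14 J/mol

1.21e+11 kJ/mol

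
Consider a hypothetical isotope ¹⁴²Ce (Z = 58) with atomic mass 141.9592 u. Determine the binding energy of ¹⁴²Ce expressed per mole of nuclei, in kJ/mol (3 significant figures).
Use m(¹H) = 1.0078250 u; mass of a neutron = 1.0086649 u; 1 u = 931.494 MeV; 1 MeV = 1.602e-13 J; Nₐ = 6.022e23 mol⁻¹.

Z = 58, so N = A − Z = 142 − 58 = 84.
Σm = 58·m(¹H) + 84·m_n = 58.4538500 + 84.7278516 = 143.1817016 u
Mass defect Δm = 143.1817016 − 141.9592 = 1.2225016 u
Binding energy = Δm·c² = 1.2225016 × 931.494 MeV/u = 1138.75 MeV
Per nucleus in joules: 1138.75 MeV × 1.602e-13 J/MeV = 1.8243e-10 J
Per mole: 1.8243e-10 J × 6.022e23 mol⁻¹ = 1.0986e+14 J/mol

1.10e+11 kJ/mol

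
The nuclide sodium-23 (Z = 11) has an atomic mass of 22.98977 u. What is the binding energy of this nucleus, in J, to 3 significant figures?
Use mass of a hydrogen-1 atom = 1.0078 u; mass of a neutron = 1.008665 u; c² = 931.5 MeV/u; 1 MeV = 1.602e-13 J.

2.98e-11 J

With 11 protons and 12 neutrons (A = 23):
Mass of separated nucleons = 11(1.0078) + 12(1.008665) = 11.0858 + 12.103980 = 23.189780 u
Mass defect Δm = 23.189780 − 22.98977 = 0.200010 u
E_B = 0.200010 × 931.5 = 186.309 MeV
In joules: 186.309 MeV × 1.602e-13 J/MeV = 2.9847e-11 J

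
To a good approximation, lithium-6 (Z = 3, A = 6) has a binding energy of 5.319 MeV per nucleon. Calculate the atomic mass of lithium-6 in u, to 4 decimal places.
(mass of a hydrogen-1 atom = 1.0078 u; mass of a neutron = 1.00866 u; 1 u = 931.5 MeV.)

Total binding energy = 6 × 5.319 = 31.914 MeV
Mass defect = 31.914 MeV / (931.5 MeV/u) = 0.034261 u
Constituent mass = 3(1.0078) + 3(1.00866) = 6.04938 u
Atomic mass = 6.04938 − 0.034261 = 6.015119 u ≈ 6.0151 u (to 4 decimal places)

6.0151 u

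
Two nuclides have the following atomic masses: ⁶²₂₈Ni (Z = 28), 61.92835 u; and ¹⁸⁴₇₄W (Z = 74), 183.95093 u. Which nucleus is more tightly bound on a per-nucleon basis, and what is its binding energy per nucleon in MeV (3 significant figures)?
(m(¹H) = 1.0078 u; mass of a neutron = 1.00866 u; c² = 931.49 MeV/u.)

⁶²₂₈Ni: Σm = 28(1.0078) + 34(1.00866) = 62.51284 u; Δm = 0.58449 u; E_B = 544.45 MeV; E_B/A = 8.781 MeV
¹⁸⁴₇₄W: Σm = 74(1.0078) + 110(1.00866) = 185.52980 u; Δm = 1.57887 u; E_B = 1470.7 MeV; E_B/A = 7.993 MeV
⁶²₂₈Ni has the higher binding energy per nucleon, so it is the more tightly bound nucleus.

⁶²₂₈Ni; 8.78 MeV/nucleon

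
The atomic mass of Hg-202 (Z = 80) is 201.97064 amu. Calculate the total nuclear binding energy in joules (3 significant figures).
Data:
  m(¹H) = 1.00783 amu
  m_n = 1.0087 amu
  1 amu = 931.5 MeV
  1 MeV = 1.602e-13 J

2.56e-10 J

Mass of separated nucleons = 80(1.00783) + 122(1.0087) = 80.62640 + 123.0614 = 203.68780 amu
The mass defect is 203.68780 − 201.97064 = 1.71716 amu.
Converting to energy: 1.71716 amu × 931.5 MeV/amu = 1599.53 MeV
In joules: 1599.53 MeV × 1.602e-13 J/MeV = 2.5624e-10 J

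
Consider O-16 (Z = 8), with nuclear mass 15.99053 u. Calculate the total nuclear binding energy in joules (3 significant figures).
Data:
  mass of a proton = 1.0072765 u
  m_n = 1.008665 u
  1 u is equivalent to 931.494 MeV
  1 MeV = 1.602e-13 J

The nucleus contains 8 protons and 16 − 8 = 8 neutrons.
Σm = 8·m_p + 8·m_n = 8.0582120 + 8.069320 = 16.1275320 u
Mass defect Δm = 16.1275320 − 15.99053 = 0.1370020 u
E_B = 0.1370020 × 931.494 = 127.617 MeV
In joules: 127.617 MeV × 1.602e-13 J/MeV = 2.0444e-11 J

2.04e-11 J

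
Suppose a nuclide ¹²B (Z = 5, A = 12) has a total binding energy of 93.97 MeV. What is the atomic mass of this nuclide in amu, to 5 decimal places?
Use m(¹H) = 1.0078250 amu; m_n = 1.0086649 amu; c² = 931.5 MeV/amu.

Mass defect = 93.97 MeV / (931.5 MeV/amu) = 0.1008803 amu
Constituent mass = 5(1.0078250) + 7(1.0086649) = 12.0997793 amu
Atomic mass = 12.0997793 − 0.1008803 = 11.9988990 amu ≈ 11.99890 amu (to 5 decimal places)

11.99890 amu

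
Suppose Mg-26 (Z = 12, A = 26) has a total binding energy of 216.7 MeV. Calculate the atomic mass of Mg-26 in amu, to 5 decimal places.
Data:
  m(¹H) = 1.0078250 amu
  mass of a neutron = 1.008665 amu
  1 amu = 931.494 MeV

25.98257 amu

Mass defect = 216.7 MeV / (931.494 MeV/amu) = 0.2326370 amu
Constituent mass = 12(1.0078250) + 14(1.008665) = 26.2152100 amu
Atomic mass = 26.2152100 − 0.2326370 = 25.9825730 amu ≈ 25.98257 amu (to 5 decimal places)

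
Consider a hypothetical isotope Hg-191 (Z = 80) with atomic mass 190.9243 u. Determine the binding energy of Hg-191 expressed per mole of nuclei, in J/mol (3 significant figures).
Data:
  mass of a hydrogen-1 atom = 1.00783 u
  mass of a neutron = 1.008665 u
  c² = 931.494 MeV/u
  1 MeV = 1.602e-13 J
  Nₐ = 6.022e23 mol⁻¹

The nucleus contains 80 protons and 191 − 80 = 111 neutrons.
Σm = 80·m(¹H) + 111·m_n = 80.62640 + 111.961815 = 192.588215 u
The mass defect is 192.588215 − 190.9243 = 1.663915 u.
Binding energy = Δm·c² = 1.663915 × 931.494 MeV/u = 1549.93 MeV
Per nucleus in joules: 1549.93 MeV × 1.602e-13 J/MeV = 2.4830e-10 J
Per mole: 2.4830e-10 J × 6.022e23 mol⁻¹ = 1.4953e+14 J/mol

1.50e+14 J/mol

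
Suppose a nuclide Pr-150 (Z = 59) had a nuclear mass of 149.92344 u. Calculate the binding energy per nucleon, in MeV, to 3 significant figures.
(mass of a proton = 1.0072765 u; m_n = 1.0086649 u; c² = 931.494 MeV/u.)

8.04 MeV/nucleon

With 59 protons and 91 neutrons (A = 150):
Total constituent mass: 59 × 1.0072765 + 91 × 1.0086649 = 151.2178194 u
Δm = 151.2178194 − 149.92344 = 1.2943794 u
Binding energy = Δm·c² = 1.2943794 × 931.494 MeV/u = 1205.71 MeV
Per nucleon: 1205.71 / 150 = 8.038 MeV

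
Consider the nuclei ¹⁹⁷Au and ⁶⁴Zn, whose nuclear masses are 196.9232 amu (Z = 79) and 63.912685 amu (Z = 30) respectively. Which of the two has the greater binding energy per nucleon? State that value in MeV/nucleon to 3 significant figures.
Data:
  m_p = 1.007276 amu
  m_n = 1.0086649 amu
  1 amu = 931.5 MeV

⁶⁴Zn; 8.74 MeV/nucleon

¹⁹⁷Au: Σm = 79(1.007276) + 118(1.0086649) = 198.5972622 amu; Δm = 1.6740622 amu; E_B = 1559.4 MeV; E_B/A = 7.916 MeV
⁶⁴Zn: Σm = 30(1.007276) + 34(1.0086649) = 64.5128866 amu; Δm = 0.6002016 amu; E_B = 559.09 MeV; E_B/A = 8.736 MeV
⁶⁴Zn has the higher binding energy per nucleon, so it is the more tightly bound nucleus.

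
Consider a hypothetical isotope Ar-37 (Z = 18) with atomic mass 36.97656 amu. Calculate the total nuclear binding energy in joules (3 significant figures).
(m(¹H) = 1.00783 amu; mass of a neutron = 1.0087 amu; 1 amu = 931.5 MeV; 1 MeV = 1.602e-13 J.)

4.92e-11 J

With 18 protons and 19 neutrons (A = 37):
Mass of separated nucleons = 18(1.00783) + 19(1.0087) = 18.14094 + 19.1653 = 37.30624 amu
The mass defect is 37.30624 − 36.97656 = 0.32968 amu.
Binding energy = Δm·c² = 0.32968 × 931.5 MeV/amu = 307.097 MeV
In joules: 307.097 MeV × 1.602e-13 J/MeV = 4.9197e-11 J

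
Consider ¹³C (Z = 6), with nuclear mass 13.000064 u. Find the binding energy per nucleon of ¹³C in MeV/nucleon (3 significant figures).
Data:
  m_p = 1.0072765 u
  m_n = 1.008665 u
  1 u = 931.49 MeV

Σm = 6·m_p + 7·m_n = 6.0436590 + 7.060655 = 13.1043140 u
Mass defect Δm = 13.1043140 − 13.000064 = 0.1042500 u
Binding energy = Δm·c² = 0.1042500 × 931.49 MeV/u = 97.1078 MeV
BE/A = 97.1078 MeV / 13 = 7.470 MeV/nucleon

7.47 MeV/nucleon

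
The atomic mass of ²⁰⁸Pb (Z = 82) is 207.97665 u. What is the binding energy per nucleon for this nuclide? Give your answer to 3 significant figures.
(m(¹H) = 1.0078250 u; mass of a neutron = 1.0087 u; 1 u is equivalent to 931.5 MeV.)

7.89 MeV/nucleon

With 82 protons and 126 neutrons (A = 208):
Mass of separated nucleons = 82(1.0078250) + 126(1.0087) = 82.6416500 + 127.0962 = 209.7378500 u
Δm = 209.7378500 − 207.97665 = 1.7612000 u
Binding energy = Δm·c² = 1.7612000 × 931.5 MeV/u = 1640.56 MeV
Per nucleon: 1640.56 / 208 = 7.887 MeV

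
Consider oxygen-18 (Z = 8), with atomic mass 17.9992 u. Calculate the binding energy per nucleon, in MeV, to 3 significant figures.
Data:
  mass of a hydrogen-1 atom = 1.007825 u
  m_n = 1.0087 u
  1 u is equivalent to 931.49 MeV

Mass of separated nucleons = 8(1.007825) + 10(1.0087) = 8.062600 + 10.0870 = 18.149600 u
Mass defect Δm = 18.149600 − 17.9992 = 0.150400 u
Binding energy = Δm·c² = 0.150400 × 931.49 MeV/u = 140.096 MeV
Dividing by A = 18 gives 7.783 MeV per nucleon.

7.78 MeV/nucleon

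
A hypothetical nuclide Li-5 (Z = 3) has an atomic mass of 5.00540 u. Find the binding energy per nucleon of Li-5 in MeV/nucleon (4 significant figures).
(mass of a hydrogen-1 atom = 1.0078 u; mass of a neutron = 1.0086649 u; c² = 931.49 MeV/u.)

The nucleus contains 3 protons and 5 − 3 = 2 neutrons.
Σm = 3·m(¹H) + 2·m_n = 3.0234 + 2.0173298 = 5.0407298 u
Δm = 5.0407298 − 5.00540 = 0.0353298 u
Converting to energy: 0.0353298 u × 931.49 MeV/u = 32.9094 MeV
BE/A = 32.9094 MeV / 5 = 6.582 MeV/nucleon

6.582 MeV/nucleon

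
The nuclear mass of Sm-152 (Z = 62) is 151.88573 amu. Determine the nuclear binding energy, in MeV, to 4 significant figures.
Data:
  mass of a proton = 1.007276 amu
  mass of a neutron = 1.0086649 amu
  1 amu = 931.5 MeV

The nucleus contains 62 protons and 152 − 62 = 90 neutrons.
Total constituent mass: 62 × 1.007276 + 90 × 1.0086649 = 153.2309530 amu
The mass defect is 153.2309530 − 151.88573 = 1.3452230 amu.
Converting to energy: 1.3452230 amu × 931.5 MeV/amu = 1253.08 MeV

1253 MeV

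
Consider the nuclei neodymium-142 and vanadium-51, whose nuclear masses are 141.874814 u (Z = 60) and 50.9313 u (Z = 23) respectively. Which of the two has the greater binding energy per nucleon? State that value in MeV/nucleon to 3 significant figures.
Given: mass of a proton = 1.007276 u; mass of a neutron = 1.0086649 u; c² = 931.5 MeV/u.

neodymium-142: Σm = 60(1.007276) + 82(1.0086649) = 143.1470818 u; Δm = 1.2722678 u; E_B = 1185.1 MeV; E_B/A = 8.346 MeV
vanadium-51: Σm = 23(1.007276) + 28(1.0086649) = 51.4099652 u; Δm = 0.4786652 u; E_B = 445.88 MeV; E_B/A = 8.743 MeV
vanadium-51 has the higher binding energy per nucleon, so it is the more tightly bound nucleus.

vanadium-51; 8.74 MeV/nucleon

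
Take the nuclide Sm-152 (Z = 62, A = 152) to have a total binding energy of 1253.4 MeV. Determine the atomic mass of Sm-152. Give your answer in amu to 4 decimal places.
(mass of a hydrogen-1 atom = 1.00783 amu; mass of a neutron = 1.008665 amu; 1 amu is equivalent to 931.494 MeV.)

Mass defect = 1253.4 MeV / (931.494 MeV/amu) = 1.345580 amu
Constituent mass = 62(1.00783) + 90(1.008665) = 153.265310 amu
Atomic mass = 153.265310 − 1.345580 = 151.919730 amu ≈ 151.9197 amu (to 4 decimal places)

151.9197 amu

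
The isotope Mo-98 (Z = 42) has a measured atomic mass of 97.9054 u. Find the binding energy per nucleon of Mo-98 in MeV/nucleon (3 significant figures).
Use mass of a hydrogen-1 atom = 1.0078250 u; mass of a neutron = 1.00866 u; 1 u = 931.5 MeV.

8.63 MeV/nucleon

Mass of separated nucleons = 42(1.0078250) + 56(1.00866) = 42.3286500 + 56.48496 = 98.8136100 u
The mass defect is 98.8136100 − 97.9054 = 0.9082100 u.
E_B = 0.9082100 × 931.5 = 845.998 MeV
Dividing by A = 98 gives 8.633 MeV per nucleon.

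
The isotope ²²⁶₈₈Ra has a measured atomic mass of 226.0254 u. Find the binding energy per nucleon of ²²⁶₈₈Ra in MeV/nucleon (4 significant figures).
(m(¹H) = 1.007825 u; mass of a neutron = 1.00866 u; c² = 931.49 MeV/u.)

7.659 MeV/nucleon

Z = 88, so N = A − Z = 226 − 88 = 138.
Mass of separated nucleons = 88(1.007825) + 138(1.00866) = 88.688600 + 139.19508 = 227.883680 u
The mass defect is 227.883680 − 226.0254 = 1.858280 u.
Binding energy = Δm·c² = 1.858280 × 931.49 MeV/u = 1730.97 MeV
BE/A = 1730.97 MeV / 226 = 7.659 MeV/nucleon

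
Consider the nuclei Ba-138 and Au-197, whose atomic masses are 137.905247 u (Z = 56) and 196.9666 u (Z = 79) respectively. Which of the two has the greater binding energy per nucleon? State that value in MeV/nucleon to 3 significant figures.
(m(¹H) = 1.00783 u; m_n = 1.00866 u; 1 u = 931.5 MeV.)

Ba-138; 8.39 MeV/nucleon

Ba-138: Σm = 56(1.00783) + 82(1.00866) = 139.14860 u; Δm = 1.243353 u; E_B = 1158.2 MeV; E_B/A = 8.393 MeV
Au-197: Σm = 79(1.00783) + 118(1.00866) = 198.64045 u; Δm = 1.67385 u; E_B = 1559.2 MeV; E_B/A = 7.9147 MeV
Ba-138 has the higher binding energy per nucleon, so it is the more tightly bound nucleus.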